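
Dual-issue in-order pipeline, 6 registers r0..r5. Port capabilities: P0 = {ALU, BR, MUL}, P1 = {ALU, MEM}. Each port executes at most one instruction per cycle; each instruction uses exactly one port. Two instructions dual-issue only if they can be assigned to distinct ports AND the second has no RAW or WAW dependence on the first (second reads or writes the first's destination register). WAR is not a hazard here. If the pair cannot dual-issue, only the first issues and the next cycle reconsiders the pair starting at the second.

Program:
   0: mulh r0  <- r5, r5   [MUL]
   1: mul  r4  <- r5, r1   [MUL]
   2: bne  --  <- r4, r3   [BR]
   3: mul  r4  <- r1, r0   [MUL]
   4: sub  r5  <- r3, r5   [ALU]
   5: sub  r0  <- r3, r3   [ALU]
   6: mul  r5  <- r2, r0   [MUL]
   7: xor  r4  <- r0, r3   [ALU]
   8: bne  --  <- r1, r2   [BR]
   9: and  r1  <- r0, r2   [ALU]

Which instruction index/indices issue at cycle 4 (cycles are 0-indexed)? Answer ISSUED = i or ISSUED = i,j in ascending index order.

ISSUED = 5

  cy0 -> i0 (mulh) no-port MUL/MUL
  cy1 -> i1 (mul) no-port MUL/BR
  cy2 -> i2 (bne) no-port BR/MUL
  cy3 -> i3,i4 (mul+sub) dual
  cy4 -> i5 (sub) RAW r0
  cy5 -> i6,i7 (mul+xor) dual
  cy6 -> i8,i9 (bne+and) dual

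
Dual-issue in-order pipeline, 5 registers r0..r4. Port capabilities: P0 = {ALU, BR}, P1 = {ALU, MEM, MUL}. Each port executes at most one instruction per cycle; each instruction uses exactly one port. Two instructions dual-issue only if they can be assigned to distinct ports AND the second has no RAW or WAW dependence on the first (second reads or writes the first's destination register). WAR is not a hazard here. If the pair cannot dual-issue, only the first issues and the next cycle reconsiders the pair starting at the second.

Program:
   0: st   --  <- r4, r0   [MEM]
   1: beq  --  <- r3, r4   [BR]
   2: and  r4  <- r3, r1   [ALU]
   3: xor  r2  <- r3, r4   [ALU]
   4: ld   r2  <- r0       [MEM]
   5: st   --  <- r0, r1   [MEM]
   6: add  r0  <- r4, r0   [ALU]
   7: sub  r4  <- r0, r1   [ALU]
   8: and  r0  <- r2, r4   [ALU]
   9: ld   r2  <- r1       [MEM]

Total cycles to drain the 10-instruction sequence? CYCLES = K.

c0: i0&i1 st/beq  pair
c1: i2 and  RAW r4
c2: i3 xor  WAW r2
c3: i4 ld  no-port MEM/MEM
c4: i5&i6 st/add  pair
c5: i7 sub  RAW r4
c6: i8&i9 and/ld  pair

CYCLES = 7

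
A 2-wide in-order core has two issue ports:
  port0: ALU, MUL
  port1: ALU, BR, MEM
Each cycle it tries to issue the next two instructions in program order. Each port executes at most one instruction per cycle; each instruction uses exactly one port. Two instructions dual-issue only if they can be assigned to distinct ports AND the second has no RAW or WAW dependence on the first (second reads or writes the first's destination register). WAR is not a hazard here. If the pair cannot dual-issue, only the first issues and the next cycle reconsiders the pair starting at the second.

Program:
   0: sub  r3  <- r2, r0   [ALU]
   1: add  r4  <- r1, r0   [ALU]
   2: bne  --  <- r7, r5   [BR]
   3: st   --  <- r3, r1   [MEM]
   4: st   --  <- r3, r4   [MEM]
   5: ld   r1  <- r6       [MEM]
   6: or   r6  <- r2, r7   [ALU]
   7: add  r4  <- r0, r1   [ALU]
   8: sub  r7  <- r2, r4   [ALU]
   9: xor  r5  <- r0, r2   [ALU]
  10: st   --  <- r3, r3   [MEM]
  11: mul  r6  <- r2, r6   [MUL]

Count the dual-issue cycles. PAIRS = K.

  cy0 -> i0,i1 (sub.ALU;add.ALU) 2-wide
  cy1 -> i2 (bne.BR) no-port BR/MEM
  cy2 -> i3 (st.MEM) no-port MEM/MEM
  cy3 -> i4 (st.MEM) no-port MEM/MEM
  cy4 -> i5,i6 (ld.MEM;or.ALU) 2-wide
  cy5 -> i7 (add.ALU) RAW r4
  cy6 -> i8,i9 (sub.ALU;xor.ALU) 2-wide
  cy7 -> i10,i11 (st.MEM;mul.MUL) 2-wide

PAIRS = 4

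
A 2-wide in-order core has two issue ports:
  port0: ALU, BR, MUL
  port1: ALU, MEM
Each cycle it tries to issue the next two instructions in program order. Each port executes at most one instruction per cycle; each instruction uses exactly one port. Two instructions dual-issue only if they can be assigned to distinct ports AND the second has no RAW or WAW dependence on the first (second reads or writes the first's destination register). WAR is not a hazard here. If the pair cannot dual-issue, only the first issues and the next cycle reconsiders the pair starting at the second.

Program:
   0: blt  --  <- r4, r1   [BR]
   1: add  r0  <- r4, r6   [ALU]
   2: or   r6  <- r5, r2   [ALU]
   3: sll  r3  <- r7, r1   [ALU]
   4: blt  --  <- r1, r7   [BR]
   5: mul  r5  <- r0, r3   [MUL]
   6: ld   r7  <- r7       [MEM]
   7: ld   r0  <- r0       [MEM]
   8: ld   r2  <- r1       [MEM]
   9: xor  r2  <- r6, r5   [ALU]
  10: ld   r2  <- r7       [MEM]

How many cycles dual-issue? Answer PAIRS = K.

PAIRS = 3

t=0 i0/i1:blt;add ; 2-wide
t=1 i2/i3:or;sll ; 2-wide
t=2 i4:blt ; no-port BR/MUL
t=3 i5/i6:mul;ld ; 2-wide
t=4 i7:ld ; no-port MEM/MEM
t=5 i8:ld ; WAW r2
t=6 i9:xor ; WAW r2
t=7 i10:ld ; tail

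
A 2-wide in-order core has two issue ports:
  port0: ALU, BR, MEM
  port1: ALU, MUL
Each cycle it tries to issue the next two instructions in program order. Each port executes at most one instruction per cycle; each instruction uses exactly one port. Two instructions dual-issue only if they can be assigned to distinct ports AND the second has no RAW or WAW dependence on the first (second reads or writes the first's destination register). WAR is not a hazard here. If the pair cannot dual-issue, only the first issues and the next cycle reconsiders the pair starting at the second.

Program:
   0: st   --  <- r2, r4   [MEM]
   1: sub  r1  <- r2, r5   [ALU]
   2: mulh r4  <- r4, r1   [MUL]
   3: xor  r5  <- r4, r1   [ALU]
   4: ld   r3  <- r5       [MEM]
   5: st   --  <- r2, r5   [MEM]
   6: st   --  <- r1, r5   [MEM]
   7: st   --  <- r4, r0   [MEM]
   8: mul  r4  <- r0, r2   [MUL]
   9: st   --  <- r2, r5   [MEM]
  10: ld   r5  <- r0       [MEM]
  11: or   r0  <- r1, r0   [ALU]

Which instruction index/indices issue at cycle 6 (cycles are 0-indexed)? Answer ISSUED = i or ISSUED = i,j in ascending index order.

[0] i0+i1  st.MEM+sub.ALU  -- 2-wide
[1] i2  mulh.MUL  -- RAW r4
[2] i3  xor.ALU  -- RAW r5
[3] i4  ld.MEM  -- no-port MEM/MEM
[4] i5  st.MEM  -- no-port MEM/MEM
[5] i6  st.MEM  -- no-port MEM/MEM
[6] i7+i8  st.MEM+mul.MUL  -- 2-wide
[7] i9  st.MEM  -- no-port MEM/MEM
[8] i10+i11  ld.MEM+or.ALU  -- 2-wide

ISSUED = 7,8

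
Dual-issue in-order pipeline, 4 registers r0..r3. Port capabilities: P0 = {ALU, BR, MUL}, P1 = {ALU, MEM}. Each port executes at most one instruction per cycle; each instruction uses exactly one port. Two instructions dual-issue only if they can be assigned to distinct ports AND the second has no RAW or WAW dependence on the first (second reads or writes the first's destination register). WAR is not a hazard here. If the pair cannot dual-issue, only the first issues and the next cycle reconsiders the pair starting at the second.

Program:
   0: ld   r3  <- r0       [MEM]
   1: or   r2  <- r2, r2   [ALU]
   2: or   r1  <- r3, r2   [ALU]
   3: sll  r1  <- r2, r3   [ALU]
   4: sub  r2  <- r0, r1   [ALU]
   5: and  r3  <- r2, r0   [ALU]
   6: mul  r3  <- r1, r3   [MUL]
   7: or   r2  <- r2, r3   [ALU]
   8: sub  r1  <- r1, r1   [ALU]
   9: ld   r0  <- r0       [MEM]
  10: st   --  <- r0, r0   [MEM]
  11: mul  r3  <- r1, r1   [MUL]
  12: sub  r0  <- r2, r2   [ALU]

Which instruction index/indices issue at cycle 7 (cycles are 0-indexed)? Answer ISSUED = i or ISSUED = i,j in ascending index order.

[0] i0&i1  ld.MEM or.ALU  -- 2-wide
[1] i2  or.ALU  -- WAW r1
[2] i3  sll.ALU  -- RAW r1
[3] i4  sub.ALU  -- RAW r2
[4] i5  and.ALU  -- RAW+WAW r3
[5] i6  mul.MUL  -- RAW r3
[6] i7&i8  or.ALU sub.ALU  -- 2-wide
[7] i9  ld.MEM  -- no-port MEM/MEM
[8] i10&i11  st.MEM mul.MUL  -- 2-wide
[9] i12  sub.ALU  -- tail

ISSUED = 9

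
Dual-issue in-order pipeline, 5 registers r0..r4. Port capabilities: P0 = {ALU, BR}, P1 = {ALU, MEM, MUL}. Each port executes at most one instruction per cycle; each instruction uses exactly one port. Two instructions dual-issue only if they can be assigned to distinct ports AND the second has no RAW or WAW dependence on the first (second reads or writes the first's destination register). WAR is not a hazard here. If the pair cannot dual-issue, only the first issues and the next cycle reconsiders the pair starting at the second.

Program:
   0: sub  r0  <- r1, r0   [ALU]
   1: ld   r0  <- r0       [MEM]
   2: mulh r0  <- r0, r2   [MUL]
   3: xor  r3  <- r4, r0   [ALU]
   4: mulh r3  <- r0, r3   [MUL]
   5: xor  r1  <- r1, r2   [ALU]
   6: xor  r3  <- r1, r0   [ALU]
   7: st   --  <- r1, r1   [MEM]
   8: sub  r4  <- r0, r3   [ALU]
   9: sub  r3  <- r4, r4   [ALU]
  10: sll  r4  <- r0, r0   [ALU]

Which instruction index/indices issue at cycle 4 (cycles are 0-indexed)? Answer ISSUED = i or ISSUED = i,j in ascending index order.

ISSUED = 4,5

t=0 i0:sub ; RAW+WAW r0
t=1 i1:ld ; no-port MEM/MUL
t=2 i2:mulh ; RAW r0
t=3 i3:xor ; RAW+WAW r3
t=4 i4&i5:mulh/xor ; pair
t=5 i6&i7:xor/st ; pair
t=6 i8:sub ; RAW r4
t=7 i9&i10:sub/sll ; pair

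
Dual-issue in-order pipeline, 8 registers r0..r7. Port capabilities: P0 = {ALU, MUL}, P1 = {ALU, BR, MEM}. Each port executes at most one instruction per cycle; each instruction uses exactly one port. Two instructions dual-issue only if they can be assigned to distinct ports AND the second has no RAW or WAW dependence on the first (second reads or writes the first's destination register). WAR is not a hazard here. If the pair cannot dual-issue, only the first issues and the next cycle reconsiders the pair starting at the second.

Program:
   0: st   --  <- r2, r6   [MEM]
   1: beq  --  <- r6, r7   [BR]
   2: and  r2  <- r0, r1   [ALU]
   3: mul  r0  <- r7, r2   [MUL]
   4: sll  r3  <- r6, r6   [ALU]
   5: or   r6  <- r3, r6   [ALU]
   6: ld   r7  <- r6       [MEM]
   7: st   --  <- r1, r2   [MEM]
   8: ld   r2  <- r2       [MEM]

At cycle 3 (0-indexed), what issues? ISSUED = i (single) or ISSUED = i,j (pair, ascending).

#0 head=0: st.MEM i0 no-port MEM/BR
#1 head=1: beq.BR;and.ALU i1&i2 pair
#2 head=3: mul.MUL;sll.ALU i3&i4 pair
#3 head=5: or.ALU i5 RAW r6
#4 head=6: ld.MEM i6 no-port MEM/MEM
#5 head=7: st.MEM i7 no-port MEM/MEM
#6 head=8: ld.MEM i8 tail

ISSUED = 5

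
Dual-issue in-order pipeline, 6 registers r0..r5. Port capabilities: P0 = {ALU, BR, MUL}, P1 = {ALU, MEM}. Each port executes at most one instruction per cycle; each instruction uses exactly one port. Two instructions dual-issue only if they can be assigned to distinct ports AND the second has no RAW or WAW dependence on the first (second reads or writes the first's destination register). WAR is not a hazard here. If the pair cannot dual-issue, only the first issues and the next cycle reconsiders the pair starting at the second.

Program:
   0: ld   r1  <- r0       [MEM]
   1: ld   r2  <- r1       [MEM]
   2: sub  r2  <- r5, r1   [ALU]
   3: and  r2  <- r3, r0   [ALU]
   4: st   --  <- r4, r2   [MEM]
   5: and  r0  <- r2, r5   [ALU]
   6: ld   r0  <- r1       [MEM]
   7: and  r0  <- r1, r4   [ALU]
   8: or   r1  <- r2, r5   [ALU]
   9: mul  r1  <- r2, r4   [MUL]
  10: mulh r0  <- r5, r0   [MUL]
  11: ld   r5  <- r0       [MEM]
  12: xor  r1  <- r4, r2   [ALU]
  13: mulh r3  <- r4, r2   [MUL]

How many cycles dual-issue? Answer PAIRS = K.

[0] i0  ld.MEM  -- no-port MEM/MEM
[1] i1  ld.MEM  -- WAW r2
[2] i2  sub.ALU  -- WAW r2
[3] i3  and.ALU  -- RAW r2
[4] i4/i5  st.MEM/and.ALU  -- pair
[5] i6  ld.MEM  -- WAW r0
[6] i7/i8  and.ALU/or.ALU  -- pair
[7] i9  mul.MUL  -- no-port MUL/MUL
[8] i10  mulh.MUL  -- RAW r0
[9] i11/i12  ld.MEM/xor.ALU  -- pair
[10] i13  mulh.MUL  -- tail

PAIRS = 3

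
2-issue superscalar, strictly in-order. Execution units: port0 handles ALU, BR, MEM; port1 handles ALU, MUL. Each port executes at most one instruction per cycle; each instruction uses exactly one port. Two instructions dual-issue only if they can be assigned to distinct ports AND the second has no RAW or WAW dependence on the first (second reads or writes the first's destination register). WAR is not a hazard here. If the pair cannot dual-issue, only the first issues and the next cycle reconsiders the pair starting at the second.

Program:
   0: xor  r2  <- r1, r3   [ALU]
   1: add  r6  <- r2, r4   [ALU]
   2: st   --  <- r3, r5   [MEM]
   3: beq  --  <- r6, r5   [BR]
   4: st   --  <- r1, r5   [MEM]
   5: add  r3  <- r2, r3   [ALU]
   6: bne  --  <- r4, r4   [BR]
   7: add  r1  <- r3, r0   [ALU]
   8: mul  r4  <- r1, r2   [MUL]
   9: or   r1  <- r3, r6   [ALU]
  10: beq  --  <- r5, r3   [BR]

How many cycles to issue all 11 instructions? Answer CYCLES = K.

CYCLES = 7

#0 head=0: xor.ALU i0 RAW r2
#1 head=1: add.ALU st.MEM i1/i2 dual
#2 head=3: beq.BR i3 no-port BR/MEM
#3 head=4: st.MEM add.ALU i4/i5 dual
#4 head=6: bne.BR add.ALU i6/i7 dual
#5 head=8: mul.MUL or.ALU i8/i9 dual
#6 head=10: beq.BR i10 tail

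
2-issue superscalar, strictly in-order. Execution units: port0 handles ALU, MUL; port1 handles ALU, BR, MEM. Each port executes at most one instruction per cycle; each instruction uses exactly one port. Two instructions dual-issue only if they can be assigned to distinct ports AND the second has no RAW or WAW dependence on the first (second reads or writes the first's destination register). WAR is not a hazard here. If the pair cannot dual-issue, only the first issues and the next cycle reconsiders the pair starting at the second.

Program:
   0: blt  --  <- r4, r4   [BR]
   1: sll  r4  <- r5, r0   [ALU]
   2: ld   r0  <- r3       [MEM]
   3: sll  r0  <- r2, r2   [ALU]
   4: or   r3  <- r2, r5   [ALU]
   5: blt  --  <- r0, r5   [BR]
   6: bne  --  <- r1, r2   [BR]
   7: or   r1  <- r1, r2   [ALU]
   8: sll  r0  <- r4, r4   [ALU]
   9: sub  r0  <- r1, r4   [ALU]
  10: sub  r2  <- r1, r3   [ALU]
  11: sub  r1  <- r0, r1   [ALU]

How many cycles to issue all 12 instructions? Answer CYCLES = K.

CYCLES = 8

0. blt.BR;sll.ALU @i0/i1  | dual
1. ld.MEM @i2  | WAW r0
2. sll.ALU;or.ALU @i3/i4  | dual
3. blt.BR @i5  | no-port BR/BR
4. bne.BR;or.ALU @i6/i7  | dual
5. sll.ALU @i8  | WAW r0
6. sub.ALU;sub.ALU @i9/i10  | dual
7. sub.ALU @i11  | tail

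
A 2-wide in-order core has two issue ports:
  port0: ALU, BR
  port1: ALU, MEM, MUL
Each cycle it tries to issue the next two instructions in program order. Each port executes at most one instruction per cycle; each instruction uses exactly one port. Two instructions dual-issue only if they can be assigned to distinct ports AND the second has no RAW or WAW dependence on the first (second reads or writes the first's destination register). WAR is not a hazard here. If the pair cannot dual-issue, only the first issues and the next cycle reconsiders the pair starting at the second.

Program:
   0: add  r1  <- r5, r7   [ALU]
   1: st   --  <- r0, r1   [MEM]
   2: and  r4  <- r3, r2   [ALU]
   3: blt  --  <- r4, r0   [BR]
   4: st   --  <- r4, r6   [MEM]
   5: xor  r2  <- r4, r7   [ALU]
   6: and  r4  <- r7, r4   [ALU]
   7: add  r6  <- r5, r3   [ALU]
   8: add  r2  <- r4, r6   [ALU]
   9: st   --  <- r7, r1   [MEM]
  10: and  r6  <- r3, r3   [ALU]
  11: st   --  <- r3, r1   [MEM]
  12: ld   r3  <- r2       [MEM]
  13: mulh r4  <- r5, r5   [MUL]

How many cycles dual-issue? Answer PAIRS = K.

PAIRS = 5

#0 head=0: add i0 RAW r1
#1 head=1: st and i1,i2 2-wide
#2 head=3: blt st i3,i4 2-wide
#3 head=5: xor and i5,i6 2-wide
#4 head=7: add i7 RAW r6
#5 head=8: add st i8,i9 2-wide
#6 head=10: and st i10,i11 2-wide
#7 head=12: ld i12 no-port MEM/MUL
#8 head=13: mulh i13 tail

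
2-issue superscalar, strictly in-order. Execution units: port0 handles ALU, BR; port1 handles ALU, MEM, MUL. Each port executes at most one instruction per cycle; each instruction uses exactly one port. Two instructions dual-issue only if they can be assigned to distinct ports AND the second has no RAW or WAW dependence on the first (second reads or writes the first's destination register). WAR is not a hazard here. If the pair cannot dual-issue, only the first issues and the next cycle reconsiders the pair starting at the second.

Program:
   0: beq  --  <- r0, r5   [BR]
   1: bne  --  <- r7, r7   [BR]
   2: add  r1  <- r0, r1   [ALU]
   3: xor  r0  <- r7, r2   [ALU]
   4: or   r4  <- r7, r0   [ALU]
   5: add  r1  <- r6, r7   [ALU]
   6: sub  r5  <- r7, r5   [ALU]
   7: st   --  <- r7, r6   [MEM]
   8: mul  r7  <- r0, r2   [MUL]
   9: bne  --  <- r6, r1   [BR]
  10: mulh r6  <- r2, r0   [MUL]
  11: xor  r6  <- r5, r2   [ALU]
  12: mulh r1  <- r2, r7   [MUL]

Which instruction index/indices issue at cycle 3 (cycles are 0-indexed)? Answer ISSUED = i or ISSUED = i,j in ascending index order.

c0: i0 beq.BR  no-port BR/BR
c1: i1+i2 bne.BR+add.ALU  dual
c2: i3 xor.ALU  RAW r0
c3: i4+i5 or.ALU+add.ALU  dual
c4: i6+i7 sub.ALU+st.MEM  dual
c5: i8+i9 mul.MUL+bne.BR  dual
c6: i10 mulh.MUL  WAW r6
c7: i11+i12 xor.ALU+mulh.MUL  dual

ISSUED = 4,5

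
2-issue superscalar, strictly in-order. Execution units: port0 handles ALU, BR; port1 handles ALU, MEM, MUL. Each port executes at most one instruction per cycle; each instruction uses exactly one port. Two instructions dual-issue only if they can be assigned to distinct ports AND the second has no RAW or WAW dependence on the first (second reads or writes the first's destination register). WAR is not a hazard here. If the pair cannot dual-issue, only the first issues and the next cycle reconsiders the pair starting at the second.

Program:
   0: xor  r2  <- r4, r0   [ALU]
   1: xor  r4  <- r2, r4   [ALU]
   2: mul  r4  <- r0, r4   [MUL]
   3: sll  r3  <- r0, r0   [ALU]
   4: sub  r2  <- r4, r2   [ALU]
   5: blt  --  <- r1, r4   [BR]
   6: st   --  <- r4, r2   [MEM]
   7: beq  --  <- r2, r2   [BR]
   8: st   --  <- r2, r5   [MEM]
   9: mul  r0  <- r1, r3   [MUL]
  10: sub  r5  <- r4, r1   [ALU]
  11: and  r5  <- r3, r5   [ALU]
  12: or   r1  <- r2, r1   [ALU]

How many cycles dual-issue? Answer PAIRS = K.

PAIRS = 5

[0] i0  xor.ALU  -- RAW r2
[1] i1  xor.ALU  -- RAW+WAW r4
[2] i2&i3  mul.MUL sll.ALU  -- dual
[3] i4&i5  sub.ALU blt.BR  -- dual
[4] i6&i7  st.MEM beq.BR  -- dual
[5] i8  st.MEM  -- no-port MEM/MUL
[6] i9&i10  mul.MUL sub.ALU  -- dual
[7] i11&i12  and.ALU or.ALU  -- dual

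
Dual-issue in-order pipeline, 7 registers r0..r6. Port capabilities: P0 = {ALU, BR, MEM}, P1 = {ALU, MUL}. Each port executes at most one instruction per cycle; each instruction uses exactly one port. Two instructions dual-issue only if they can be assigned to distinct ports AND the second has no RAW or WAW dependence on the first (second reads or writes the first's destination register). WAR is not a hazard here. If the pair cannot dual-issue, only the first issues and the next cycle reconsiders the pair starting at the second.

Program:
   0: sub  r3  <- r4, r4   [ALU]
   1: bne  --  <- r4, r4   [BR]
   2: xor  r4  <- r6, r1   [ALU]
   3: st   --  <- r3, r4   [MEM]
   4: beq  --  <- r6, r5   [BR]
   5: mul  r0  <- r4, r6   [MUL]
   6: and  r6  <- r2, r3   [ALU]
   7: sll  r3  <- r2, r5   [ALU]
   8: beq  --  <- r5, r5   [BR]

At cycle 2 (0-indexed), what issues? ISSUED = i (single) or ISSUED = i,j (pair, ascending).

#0 head=0: sub;bne i0&i1 dual
#1 head=2: xor i2 RAW r4
#2 head=3: st i3 no-port MEM/BR
#3 head=4: beq;mul i4&i5 dual
#4 head=6: and;sll i6&i7 dual
#5 head=8: beq i8 tail

ISSUED = 3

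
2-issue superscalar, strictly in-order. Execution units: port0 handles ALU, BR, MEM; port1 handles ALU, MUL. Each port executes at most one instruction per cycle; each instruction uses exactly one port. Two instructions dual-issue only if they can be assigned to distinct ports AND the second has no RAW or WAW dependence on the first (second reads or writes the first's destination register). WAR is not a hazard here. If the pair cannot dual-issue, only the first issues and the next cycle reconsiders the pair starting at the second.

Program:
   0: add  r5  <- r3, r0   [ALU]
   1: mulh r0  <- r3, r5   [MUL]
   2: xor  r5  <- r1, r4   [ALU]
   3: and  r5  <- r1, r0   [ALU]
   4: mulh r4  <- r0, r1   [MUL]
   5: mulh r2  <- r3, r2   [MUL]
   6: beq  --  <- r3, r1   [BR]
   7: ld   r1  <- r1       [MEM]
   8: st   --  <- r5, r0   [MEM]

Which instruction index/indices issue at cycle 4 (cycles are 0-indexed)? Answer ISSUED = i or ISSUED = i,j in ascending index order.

ISSUED = 7

#0 head=0: add i0 RAW r5
#1 head=1: mulh/xor i1+i2 pair
#2 head=3: and/mulh i3+i4 pair
#3 head=5: mulh/beq i5+i6 pair
#4 head=7: ld i7 no-port MEM/MEM
#5 head=8: st i8 tail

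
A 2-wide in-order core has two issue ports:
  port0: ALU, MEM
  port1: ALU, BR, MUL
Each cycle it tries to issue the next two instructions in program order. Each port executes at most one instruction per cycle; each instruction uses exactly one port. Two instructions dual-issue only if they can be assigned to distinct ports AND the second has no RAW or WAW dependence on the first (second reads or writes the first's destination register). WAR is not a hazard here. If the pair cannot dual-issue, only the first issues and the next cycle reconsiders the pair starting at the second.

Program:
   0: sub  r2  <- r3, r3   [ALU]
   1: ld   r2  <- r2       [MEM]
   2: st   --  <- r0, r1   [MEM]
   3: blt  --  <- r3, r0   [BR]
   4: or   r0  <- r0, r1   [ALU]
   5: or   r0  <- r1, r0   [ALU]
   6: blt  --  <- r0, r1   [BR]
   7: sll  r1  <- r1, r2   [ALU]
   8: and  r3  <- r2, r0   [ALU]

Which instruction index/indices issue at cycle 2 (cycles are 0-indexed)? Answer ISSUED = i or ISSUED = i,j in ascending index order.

#0 head=0: sub i0 RAW+WAW r2
#1 head=1: ld i1 no-port MEM/MEM
#2 head=2: st+blt i2/i3 2-wide
#3 head=4: or i4 RAW+WAW r0
#4 head=5: or i5 RAW r0
#5 head=6: blt+sll i6/i7 2-wide
#6 head=8: and i8 tail

ISSUED = 2,3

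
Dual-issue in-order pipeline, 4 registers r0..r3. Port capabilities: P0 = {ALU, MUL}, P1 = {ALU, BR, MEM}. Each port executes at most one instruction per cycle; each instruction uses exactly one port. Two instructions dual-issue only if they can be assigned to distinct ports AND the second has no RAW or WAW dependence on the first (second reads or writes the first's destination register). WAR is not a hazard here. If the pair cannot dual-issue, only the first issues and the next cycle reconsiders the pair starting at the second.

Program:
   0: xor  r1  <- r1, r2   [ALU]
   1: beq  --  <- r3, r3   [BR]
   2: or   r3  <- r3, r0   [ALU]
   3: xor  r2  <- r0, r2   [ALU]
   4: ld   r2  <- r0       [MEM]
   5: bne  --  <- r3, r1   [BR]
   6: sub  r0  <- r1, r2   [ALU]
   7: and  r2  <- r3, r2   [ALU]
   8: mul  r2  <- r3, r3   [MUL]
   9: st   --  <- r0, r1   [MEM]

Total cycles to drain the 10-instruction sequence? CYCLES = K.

0. xor/beq @i0+i1  | pair
1. or/xor @i2+i3  | pair
2. ld @i4  | no-port MEM/BR
3. bne/sub @i5+i6  | pair
4. and @i7  | WAW r2
5. mul/st @i8+i9  | pair

CYCLES = 6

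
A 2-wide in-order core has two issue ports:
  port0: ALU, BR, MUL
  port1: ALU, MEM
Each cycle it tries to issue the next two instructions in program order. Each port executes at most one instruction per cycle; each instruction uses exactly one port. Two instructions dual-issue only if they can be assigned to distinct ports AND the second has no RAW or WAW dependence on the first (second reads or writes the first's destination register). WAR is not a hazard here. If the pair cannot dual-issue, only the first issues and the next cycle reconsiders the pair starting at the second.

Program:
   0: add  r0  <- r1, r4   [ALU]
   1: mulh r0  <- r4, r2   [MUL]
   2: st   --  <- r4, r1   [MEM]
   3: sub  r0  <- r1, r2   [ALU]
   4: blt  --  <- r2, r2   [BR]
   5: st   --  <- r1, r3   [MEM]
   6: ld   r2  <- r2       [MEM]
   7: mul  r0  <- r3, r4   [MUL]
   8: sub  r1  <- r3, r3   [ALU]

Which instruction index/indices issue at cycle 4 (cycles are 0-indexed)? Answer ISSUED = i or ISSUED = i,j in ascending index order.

ISSUED = 6,7

0. add @i0  | WAW r0
1. mulh;st @i1&i2  | pair
2. sub;blt @i3&i4  | pair
3. st @i5  | no-port MEM/MEM
4. ld;mul @i6&i7  | pair
5. sub @i8  | tail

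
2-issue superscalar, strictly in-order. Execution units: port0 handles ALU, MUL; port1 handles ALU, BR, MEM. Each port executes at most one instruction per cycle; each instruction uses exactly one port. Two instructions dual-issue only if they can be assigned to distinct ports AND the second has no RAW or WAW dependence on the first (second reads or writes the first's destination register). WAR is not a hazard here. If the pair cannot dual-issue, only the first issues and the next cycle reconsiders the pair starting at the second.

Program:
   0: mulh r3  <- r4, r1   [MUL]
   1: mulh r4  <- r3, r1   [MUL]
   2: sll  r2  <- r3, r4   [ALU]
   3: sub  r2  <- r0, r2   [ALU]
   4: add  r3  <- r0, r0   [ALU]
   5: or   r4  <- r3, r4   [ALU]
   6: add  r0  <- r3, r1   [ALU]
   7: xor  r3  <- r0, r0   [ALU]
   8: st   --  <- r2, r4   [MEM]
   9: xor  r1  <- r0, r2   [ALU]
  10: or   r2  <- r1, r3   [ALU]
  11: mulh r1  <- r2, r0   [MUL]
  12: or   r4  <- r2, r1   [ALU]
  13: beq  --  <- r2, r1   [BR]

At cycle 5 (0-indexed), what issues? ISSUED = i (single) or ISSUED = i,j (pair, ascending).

ISSUED = 7,8

t=0 i0:mulh ; no-port MUL/MUL
t=1 i1:mulh ; RAW r4
t=2 i2:sll ; RAW+WAW r2
t=3 i3&i4:sub+add ; dual
t=4 i5&i6:or+add ; dual
t=5 i7&i8:xor+st ; dual
t=6 i9:xor ; RAW r1
t=7 i10:or ; RAW r2
t=8 i11:mulh ; RAW r1
t=9 i12&i13:or+beq ; dual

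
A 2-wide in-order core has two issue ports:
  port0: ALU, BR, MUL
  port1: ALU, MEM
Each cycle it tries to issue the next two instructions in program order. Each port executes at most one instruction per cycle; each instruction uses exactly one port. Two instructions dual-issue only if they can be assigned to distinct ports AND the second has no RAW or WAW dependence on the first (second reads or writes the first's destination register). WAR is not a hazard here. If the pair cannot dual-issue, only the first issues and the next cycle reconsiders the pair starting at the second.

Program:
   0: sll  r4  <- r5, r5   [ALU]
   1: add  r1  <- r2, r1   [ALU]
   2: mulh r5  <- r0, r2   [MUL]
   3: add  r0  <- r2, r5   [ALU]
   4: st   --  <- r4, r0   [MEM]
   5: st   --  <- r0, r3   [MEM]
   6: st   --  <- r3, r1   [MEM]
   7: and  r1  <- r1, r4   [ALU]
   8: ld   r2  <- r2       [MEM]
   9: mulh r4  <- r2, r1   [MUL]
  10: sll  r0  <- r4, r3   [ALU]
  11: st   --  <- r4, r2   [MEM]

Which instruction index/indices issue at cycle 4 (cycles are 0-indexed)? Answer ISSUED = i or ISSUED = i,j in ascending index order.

ISSUED = 5

0. sll.ALU;add.ALU @i0&i1  | 2-wide
1. mulh.MUL @i2  | RAW r5
2. add.ALU @i3  | RAW r0
3. st.MEM @i4  | no-port MEM/MEM
4. st.MEM @i5  | no-port MEM/MEM
5. st.MEM;and.ALU @i6&i7  | 2-wide
6. ld.MEM @i8  | RAW r2
7. mulh.MUL @i9  | RAW r4
8. sll.ALU;st.MEM @i10&i11  | 2-wide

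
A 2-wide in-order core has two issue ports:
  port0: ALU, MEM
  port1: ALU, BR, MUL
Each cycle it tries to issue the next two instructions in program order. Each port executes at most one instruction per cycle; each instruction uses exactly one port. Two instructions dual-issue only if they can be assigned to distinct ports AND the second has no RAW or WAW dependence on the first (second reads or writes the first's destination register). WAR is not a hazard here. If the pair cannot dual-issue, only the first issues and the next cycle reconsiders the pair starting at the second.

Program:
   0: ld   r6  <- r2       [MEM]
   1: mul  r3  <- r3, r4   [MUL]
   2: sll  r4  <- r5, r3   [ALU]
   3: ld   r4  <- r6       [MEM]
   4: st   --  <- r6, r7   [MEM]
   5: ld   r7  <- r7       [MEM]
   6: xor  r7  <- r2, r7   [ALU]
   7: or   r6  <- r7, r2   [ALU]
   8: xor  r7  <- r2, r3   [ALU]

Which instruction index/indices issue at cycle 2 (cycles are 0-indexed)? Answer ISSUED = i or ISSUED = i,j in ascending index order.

ISSUED = 3

[0] i0&i1  ld mul  -- pair
[1] i2  sll  -- WAW r4
[2] i3  ld  -- no-port MEM/MEM
[3] i4  st  -- no-port MEM/MEM
[4] i5  ld  -- RAW+WAW r7
[5] i6  xor  -- RAW r7
[6] i7&i8  or xor  -- pair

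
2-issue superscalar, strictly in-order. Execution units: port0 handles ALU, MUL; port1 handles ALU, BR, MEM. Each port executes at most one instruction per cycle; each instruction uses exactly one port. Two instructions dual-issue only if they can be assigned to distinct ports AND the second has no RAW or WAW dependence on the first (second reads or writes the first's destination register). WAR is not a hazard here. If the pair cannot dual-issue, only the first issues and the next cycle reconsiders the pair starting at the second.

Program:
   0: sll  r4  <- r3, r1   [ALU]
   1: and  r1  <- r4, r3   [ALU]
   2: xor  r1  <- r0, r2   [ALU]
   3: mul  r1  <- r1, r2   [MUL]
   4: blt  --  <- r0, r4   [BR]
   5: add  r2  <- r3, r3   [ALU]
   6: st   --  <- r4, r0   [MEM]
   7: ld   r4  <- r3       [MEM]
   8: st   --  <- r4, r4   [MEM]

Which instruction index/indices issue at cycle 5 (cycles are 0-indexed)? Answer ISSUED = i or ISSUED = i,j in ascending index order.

ISSUED = 7

#0 head=0: sll.ALU i0 RAW r4
#1 head=1: and.ALU i1 WAW r1
#2 head=2: xor.ALU i2 RAW+WAW r1
#3 head=3: mul.MUL;blt.BR i3&i4 2-wide
#4 head=5: add.ALU;st.MEM i5&i6 2-wide
#5 head=7: ld.MEM i7 no-port MEM/MEM
#6 head=8: st.MEM i8 tail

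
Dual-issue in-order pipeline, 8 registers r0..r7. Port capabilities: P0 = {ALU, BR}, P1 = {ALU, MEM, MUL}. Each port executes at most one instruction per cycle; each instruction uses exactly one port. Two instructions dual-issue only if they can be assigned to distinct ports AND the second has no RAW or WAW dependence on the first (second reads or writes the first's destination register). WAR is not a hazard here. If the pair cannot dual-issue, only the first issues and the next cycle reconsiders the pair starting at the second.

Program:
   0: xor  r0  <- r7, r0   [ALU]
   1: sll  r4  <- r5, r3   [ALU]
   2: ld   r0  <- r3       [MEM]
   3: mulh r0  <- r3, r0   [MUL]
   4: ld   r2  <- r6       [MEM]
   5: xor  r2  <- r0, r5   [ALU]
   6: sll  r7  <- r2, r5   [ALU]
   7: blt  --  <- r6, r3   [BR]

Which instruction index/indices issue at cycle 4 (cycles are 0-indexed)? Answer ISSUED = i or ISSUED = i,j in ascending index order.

  cy0 -> i0+i1 (xor;sll) 2-wide
  cy1 -> i2 (ld) no-port MEM/MUL
  cy2 -> i3 (mulh) no-port MUL/MEM
  cy3 -> i4 (ld) WAW r2
  cy4 -> i5 (xor) RAW r2
  cy5 -> i6+i7 (sll;blt) 2-wide

ISSUED = 5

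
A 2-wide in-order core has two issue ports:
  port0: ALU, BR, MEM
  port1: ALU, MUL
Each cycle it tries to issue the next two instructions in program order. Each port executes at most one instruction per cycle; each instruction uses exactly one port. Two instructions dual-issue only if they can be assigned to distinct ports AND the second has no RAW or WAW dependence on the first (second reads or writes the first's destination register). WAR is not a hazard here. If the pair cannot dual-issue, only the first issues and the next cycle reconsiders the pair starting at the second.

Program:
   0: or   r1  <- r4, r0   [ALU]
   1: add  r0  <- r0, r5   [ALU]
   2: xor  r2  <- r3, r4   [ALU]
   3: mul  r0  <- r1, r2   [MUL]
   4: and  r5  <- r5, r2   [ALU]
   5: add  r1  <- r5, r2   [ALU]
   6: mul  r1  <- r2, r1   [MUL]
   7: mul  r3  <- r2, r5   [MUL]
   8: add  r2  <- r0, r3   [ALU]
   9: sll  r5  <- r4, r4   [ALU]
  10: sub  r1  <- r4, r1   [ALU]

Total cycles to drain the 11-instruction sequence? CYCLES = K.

#0 head=0: or;add i0+i1 pair
#1 head=2: xor i2 RAW r2
#2 head=3: mul;and i3+i4 pair
#3 head=5: add i5 RAW+WAW r1
#4 head=6: mul i6 no-port MUL/MUL
#5 head=7: mul i7 RAW r3
#6 head=8: add;sll i8+i9 pair
#7 head=10: sub i10 tail

CYCLES = 8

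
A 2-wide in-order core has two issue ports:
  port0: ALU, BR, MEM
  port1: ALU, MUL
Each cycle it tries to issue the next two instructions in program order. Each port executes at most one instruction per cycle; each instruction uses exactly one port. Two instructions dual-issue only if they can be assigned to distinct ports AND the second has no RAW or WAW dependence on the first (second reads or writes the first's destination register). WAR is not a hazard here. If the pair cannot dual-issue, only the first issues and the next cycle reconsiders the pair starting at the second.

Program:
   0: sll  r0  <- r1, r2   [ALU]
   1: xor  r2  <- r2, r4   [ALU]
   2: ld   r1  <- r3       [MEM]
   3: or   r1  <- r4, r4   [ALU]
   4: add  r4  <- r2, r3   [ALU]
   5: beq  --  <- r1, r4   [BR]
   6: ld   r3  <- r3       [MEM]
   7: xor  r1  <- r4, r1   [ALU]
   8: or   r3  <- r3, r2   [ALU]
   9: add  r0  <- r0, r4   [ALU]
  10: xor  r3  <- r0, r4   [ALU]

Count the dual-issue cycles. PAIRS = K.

  cy0 -> i0&i1 (sll xor) 2-wide
  cy1 -> i2 (ld) WAW r1
  cy2 -> i3&i4 (or add) 2-wide
  cy3 -> i5 (beq) no-port BR/MEM
  cy4 -> i6&i7 (ld xor) 2-wide
  cy5 -> i8&i9 (or add) 2-wide
  cy6 -> i10 (xor) tail

PAIRS = 4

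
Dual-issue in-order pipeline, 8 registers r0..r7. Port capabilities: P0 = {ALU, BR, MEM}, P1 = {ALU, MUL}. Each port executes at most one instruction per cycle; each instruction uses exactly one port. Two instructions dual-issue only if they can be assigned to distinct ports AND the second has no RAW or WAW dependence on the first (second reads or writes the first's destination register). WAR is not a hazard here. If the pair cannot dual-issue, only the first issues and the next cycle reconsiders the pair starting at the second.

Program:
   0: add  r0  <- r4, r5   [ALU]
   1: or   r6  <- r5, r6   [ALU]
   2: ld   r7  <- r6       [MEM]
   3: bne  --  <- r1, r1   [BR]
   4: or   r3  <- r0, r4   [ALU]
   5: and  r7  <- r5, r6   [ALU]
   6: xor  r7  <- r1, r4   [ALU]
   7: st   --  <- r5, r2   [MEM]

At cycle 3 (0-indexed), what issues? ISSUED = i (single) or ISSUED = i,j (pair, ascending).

c0: i0+i1 add.ALU;or.ALU  pair
c1: i2 ld.MEM  no-port MEM/BR
c2: i3+i4 bne.BR;or.ALU  pair
c3: i5 and.ALU  WAW r7
c4: i6+i7 xor.ALU;st.MEM  pair

ISSUED = 5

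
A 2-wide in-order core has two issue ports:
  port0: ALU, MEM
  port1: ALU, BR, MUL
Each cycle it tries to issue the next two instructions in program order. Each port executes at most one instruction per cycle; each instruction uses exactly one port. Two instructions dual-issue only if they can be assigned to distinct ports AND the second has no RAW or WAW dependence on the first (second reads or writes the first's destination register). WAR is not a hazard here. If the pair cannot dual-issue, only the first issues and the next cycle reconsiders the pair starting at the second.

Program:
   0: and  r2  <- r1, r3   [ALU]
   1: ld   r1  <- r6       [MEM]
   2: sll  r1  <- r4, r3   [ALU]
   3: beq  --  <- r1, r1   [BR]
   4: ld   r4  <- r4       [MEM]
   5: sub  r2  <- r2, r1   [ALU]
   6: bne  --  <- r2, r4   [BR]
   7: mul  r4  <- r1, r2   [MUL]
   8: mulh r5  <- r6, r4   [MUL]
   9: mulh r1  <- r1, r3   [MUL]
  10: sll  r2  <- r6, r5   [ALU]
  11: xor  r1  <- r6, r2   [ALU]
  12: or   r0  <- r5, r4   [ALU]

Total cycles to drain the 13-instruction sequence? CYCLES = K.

CYCLES = 9

#0 head=0: and.ALU+ld.MEM i0+i1 2-wide
#1 head=2: sll.ALU i2 RAW r1
#2 head=3: beq.BR+ld.MEM i3+i4 2-wide
#3 head=5: sub.ALU i5 RAW r2
#4 head=6: bne.BR i6 no-port BR/MUL
#5 head=7: mul.MUL i7 no-port MUL/MUL
#6 head=8: mulh.MUL i8 no-port MUL/MUL
#7 head=9: mulh.MUL+sll.ALU i9+i10 2-wide
#8 head=11: xor.ALU+or.ALU i11+i12 2-wide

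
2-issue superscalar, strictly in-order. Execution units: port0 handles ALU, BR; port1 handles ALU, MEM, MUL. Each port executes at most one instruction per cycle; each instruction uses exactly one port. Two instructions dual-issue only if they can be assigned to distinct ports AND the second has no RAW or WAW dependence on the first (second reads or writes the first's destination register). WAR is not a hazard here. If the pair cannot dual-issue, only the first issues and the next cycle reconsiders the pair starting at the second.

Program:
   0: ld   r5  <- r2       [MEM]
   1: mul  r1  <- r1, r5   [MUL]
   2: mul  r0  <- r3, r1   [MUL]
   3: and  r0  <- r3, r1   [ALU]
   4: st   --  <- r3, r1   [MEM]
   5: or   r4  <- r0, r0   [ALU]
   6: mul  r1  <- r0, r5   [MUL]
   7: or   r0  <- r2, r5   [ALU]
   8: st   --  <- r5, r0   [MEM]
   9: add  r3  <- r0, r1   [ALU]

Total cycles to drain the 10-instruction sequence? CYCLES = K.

CYCLES = 7

c0: i0 ld  no-port MEM/MUL
c1: i1 mul  no-port MUL/MUL
c2: i2 mul  WAW r0
c3: i3&i4 and;st  2-wide
c4: i5&i6 or;mul  2-wide
c5: i7 or  RAW r0
c6: i8&i9 st;add  2-wide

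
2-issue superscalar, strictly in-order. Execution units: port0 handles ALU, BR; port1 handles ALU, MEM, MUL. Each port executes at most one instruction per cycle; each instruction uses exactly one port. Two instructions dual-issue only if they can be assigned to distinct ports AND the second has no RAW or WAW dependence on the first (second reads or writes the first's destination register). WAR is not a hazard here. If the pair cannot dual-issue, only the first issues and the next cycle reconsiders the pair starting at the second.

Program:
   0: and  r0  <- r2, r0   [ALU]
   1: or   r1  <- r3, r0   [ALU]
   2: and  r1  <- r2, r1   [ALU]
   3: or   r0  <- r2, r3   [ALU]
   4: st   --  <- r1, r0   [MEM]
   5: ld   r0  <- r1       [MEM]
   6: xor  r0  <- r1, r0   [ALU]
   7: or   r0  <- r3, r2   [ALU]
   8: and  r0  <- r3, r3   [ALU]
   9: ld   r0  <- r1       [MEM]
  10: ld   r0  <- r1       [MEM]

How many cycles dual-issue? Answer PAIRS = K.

[0] i0  and.ALU  -- RAW r0
[1] i1  or.ALU  -- RAW+WAW r1
[2] i2&i3  and.ALU;or.ALU  -- dual
[3] i4  st.MEM  -- no-port MEM/MEM
[4] i5  ld.MEM  -- RAW+WAW r0
[5] i6  xor.ALU  -- WAW r0
[6] i7  or.ALU  -- WAW r0
[7] i8  and.ALU  -- WAW r0
[8] i9  ld.MEM  -- no-port MEM/MEM
[9] i10  ld.MEM  -- tail

PAIRS = 1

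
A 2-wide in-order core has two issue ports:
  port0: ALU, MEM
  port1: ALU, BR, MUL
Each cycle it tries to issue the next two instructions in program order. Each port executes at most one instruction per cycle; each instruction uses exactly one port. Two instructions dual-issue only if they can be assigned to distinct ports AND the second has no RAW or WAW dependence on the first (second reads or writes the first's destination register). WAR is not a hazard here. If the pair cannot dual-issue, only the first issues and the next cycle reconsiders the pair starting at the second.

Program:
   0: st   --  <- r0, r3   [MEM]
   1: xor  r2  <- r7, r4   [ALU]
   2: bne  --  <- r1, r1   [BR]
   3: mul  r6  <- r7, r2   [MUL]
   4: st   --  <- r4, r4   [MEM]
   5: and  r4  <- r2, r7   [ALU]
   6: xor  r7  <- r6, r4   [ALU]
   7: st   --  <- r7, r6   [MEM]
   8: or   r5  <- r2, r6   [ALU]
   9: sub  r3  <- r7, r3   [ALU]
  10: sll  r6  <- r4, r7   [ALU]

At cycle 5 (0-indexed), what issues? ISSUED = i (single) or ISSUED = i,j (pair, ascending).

ISSUED = 7,8

t=0 i0&i1:st.MEM/xor.ALU ; 2-wide
t=1 i2:bne.BR ; no-port BR/MUL
t=2 i3&i4:mul.MUL/st.MEM ; 2-wide
t=3 i5:and.ALU ; RAW r4
t=4 i6:xor.ALU ; RAW r7
t=5 i7&i8:st.MEM/or.ALU ; 2-wide
t=6 i9&i10:sub.ALU/sll.ALU ; 2-wide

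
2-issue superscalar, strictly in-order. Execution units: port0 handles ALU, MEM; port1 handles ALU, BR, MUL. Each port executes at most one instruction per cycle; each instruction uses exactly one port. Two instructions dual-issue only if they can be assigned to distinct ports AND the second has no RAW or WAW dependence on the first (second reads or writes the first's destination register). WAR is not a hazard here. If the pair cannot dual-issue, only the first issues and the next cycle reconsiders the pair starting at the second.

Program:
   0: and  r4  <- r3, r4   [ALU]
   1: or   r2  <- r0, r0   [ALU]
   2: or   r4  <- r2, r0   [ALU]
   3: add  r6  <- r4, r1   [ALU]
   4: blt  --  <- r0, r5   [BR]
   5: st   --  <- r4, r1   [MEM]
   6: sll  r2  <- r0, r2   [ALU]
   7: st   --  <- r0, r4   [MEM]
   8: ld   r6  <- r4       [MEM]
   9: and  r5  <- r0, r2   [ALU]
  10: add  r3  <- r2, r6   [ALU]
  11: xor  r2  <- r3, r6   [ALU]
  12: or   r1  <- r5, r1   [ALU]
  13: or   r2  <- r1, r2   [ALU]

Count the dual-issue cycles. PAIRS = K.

PAIRS = 5

c0: i0/i1 and.ALU;or.ALU  pair
c1: i2 or.ALU  RAW r4
c2: i3/i4 add.ALU;blt.BR  pair
c3: i5/i6 st.MEM;sll.ALU  pair
c4: i7 st.MEM  no-port MEM/MEM
c5: i8/i9 ld.MEM;and.ALU  pair
c6: i10 add.ALU  RAW r3
c7: i11/i12 xor.ALU;or.ALU  pair
c8: i13 or.ALU  tail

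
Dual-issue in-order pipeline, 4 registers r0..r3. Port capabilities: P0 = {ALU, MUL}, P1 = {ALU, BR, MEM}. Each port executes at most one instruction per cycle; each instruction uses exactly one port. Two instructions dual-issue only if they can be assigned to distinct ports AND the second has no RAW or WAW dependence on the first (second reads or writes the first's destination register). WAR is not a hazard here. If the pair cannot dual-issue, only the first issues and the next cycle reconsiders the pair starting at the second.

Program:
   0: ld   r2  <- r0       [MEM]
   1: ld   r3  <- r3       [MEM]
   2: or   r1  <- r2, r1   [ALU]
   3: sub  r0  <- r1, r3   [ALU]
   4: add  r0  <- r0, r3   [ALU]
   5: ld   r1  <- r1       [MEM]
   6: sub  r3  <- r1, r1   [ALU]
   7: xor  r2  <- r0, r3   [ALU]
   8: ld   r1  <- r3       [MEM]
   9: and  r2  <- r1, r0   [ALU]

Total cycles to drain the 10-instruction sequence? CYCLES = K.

CYCLES = 7

t=0 i0:ld ; no-port MEM/MEM
t=1 i1,i2:ld+or ; pair
t=2 i3:sub ; RAW+WAW r0
t=3 i4,i5:add+ld ; pair
t=4 i6:sub ; RAW r3
t=5 i7,i8:xor+ld ; pair
t=6 i9:and ; tail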